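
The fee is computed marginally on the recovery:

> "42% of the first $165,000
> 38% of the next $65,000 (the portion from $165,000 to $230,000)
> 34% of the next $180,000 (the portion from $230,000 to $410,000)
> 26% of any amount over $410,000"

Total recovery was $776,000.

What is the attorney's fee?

$250,360.00

First $165,000 at 42% = $69,300.00
Next $65,000 at 38% = $24,700.00
Next $180,000 at 34% = $61,200.00
Remaining $366,000 at 26% = $95,160.00
Fee: $69,300.00 + $24,700.00 + $61,200.00 + $95,160.00 = $250,360.00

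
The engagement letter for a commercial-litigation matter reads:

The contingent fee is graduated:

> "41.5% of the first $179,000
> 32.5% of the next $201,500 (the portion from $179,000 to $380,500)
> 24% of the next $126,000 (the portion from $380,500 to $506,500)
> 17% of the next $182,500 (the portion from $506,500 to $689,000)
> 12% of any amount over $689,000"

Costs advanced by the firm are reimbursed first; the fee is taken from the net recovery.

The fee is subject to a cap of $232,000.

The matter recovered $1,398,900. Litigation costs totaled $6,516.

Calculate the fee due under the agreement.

Fee base (net of costs): $1,398,900 − $6,516 = $1,392,384
First $179,000 at 41.5% = $74,285.00
Next $201,500 at 32.5% = $65,487.50
Next $126,000 at 24% = $30,240.00
Next $182,500 at 17% = $31,025.00
Remaining $703,384 at 12% = $84,406.08
Fee: $74,285.00 + $65,487.50 + $30,240.00 + $31,025.00 + $84,406.08 = $285,443.58
$285,443.58 exceeds the $232,000 cap, so the fee is capped at $232,000.00.

$232,000.00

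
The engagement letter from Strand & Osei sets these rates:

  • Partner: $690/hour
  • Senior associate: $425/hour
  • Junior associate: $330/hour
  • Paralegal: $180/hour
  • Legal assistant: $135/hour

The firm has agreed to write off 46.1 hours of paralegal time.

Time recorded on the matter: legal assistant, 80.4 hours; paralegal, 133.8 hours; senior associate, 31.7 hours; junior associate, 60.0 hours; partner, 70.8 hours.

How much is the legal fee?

$108,764.50

Partner: 70.8 × $690 = $48,852.00
Senior associate: 31.7 × $425 = $13,472.50
Junior associate: 60.0 × $330 = $19,800.00
Paralegal: 133.8 × $180 = $24,084.00
Legal assistant: 80.4 × $135 = $10,854.00
Subtotal: $117,062.50
Write-off: 46.1 × $180 = $8,298.00
Total: $117,062.50 − $8,298.00 = $108,764.50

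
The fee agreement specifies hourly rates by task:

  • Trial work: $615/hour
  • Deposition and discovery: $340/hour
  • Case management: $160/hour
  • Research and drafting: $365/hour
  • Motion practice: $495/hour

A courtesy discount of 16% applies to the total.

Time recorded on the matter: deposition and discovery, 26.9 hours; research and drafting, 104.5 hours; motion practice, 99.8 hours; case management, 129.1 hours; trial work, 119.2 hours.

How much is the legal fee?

$160,148.94

Trial work: 119.2 × $615 = $73,308.00
Deposition and discovery: 26.9 × $340 = $9,146.00
Case management: 129.1 × $160 = $20,656.00
Research and drafting: 104.5 × $365 = $38,142.50
Motion practice: 99.8 × $495 = $49,401.00
Subtotal: $190,653.50
Less 16% discount: −$30,504.56
Total: $190,653.50 − $30,504.56 = $160,148.94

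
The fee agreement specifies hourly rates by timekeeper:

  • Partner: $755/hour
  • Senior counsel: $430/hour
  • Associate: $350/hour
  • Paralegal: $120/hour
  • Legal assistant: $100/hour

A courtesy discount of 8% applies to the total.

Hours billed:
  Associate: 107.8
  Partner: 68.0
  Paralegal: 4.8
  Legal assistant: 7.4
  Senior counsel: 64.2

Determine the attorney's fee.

$108,552.64

Partner: 68.0 × $755 = $51,340.00
Senior counsel: 64.2 × $430 = $27,606.00
Associate: 107.8 × $350 = $37,730.00
Paralegal: 4.8 × $120 = $576.00
Legal assistant: 7.4 × $100 = $740.00
Subtotal: $117,992.00
Less 8% discount: −$9,439.36
Total: $117,992.00 − $9,439.36 = $108,552.64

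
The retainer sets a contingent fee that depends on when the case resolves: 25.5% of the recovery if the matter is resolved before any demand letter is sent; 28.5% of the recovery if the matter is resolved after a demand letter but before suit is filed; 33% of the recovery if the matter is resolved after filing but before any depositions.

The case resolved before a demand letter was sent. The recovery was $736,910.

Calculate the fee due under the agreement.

The matter resolved before a demand letter was sent, so the 25.5% rate applies.
$736,910 × 25.5% = $187,912.05

$187,912.05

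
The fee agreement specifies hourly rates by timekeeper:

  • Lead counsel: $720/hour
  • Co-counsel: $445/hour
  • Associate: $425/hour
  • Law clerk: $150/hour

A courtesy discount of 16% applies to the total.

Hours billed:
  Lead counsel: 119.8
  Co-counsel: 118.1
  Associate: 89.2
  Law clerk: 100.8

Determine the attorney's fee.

$161,146.02

Lead counsel: 119.8 × $720 = $86,256.00
Co-counsel: 118.1 × $445 = $52,554.50
Associate: 89.2 × $425 = $37,910.00
Law clerk: 100.8 × $150 = $15,120.00
Subtotal: $191,840.50
Less 16% discount: −$30,694.48
Total: $191,840.50 − $30,694.48 = $161,146.02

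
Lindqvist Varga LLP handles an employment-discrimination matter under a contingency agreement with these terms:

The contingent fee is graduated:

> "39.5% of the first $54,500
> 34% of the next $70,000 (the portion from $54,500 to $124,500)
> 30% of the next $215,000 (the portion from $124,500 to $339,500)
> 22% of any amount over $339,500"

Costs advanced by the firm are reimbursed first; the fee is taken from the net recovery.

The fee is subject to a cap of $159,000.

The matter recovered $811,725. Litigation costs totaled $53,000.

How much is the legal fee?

$159,000.00

Fee base (net of costs): $811,725 − $53,000 = $758,725
First $54,500 at 39.5% = $21,527.50
Next $70,000 at 34% = $23,800.00
Next $215,000 at 30% = $64,500.00
Remaining $419,225 at 22% = $92,229.50
Fee: $21,527.50 + $23,800.00 + $64,500.00 + $92,229.50 = $202,057.00
$202,057.00 exceeds the $159,000 cap, so the fee is capped at $159,000.00.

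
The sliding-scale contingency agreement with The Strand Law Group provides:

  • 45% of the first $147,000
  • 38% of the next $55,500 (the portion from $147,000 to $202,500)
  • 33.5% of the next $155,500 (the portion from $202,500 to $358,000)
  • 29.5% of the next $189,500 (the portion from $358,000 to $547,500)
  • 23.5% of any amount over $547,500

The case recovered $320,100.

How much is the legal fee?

First $147,000 at 45% = $66,150.00
Next $55,500 at 38% = $21,090.00
Remaining $117,600 at 33.5% = $39,396.00
Fee: $66,150.00 + $21,090.00 + $39,396.00 = $126,636.00

$126,636.00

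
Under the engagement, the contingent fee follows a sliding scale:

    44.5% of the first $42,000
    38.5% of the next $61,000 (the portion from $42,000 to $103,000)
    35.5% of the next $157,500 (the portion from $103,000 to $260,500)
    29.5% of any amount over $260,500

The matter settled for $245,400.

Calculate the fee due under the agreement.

$92,727.00

First $42,000 at 44.5% = $18,690.00
Next $61,000 at 38.5% = $23,485.00
Remaining $142,400 at 35.5% = $50,552.00
Fee: $18,690.00 + $23,485.00 + $50,552.00 = $92,727.00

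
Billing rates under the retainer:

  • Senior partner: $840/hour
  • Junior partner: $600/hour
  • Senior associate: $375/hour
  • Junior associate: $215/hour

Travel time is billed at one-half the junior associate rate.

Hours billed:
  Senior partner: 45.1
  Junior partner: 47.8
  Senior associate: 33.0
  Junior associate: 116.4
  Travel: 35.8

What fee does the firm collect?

$107,813.50

Senior partner: 45.1 × $840 = $37,884.00
Junior partner: 47.8 × $600 = $28,680.00
Senior associate: 33.0 × $375 = $12,375.00
Junior associate: 116.4 × $215 = $25,026.00
Subtotal: $37,884.00 + $28,680.00 + $12,375.00 + $25,026.00 = $103,965.00
Travel: 35.8 × ($215 ÷ 2) = 35.8 × $107.50 = $3,848.50
Total: $103,965.00 + $3,848.50 = $107,813.50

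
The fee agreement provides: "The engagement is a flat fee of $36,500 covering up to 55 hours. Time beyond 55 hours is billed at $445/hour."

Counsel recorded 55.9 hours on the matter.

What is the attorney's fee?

$36,900.50

Flat fee: $36,500.00
Excess hours: 55.9 − 55 = 0.9
Overrun: 0.9 × $445 = $400.50
Total: $36,500.00 + $400.50 = $36,900.50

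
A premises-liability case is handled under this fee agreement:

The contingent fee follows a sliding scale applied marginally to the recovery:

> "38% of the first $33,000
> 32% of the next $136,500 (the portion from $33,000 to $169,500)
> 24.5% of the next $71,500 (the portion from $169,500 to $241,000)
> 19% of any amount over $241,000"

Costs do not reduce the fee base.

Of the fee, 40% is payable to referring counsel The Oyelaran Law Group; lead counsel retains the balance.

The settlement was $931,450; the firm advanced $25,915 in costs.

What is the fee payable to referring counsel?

Fee base is the gross recovery, $931,450; costs are reimbursed separately.
First $33,000 at 38% = $12,540.00
Next $136,500 at 32% = $43,680.00
Next $71,500 at 24.5% = $17,517.50
Remaining $690,450 at 19% = $131,185.50
Fee: $12,540.00 + $43,680.00 + $17,517.50 + $131,185.50 = $204,923.00
Referral share: 40% of $204,923.00 = $81,969.20; lead counsel retains $204,923.00 − $81,969.20 = $122,953.80.

$81,969.20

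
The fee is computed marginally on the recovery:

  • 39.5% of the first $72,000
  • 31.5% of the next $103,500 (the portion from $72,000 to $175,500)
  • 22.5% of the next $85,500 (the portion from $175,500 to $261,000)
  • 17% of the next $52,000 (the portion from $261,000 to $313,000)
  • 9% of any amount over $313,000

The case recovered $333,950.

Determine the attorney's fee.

$91,005.50

First $72,000 at 39.5% = $28,440.00
Next $103,500 at 31.5% = $32,602.50
Next $85,500 at 22.5% = $19,237.50
Next $52,000 at 17% = $8,840.00
Remaining $20,950 at 9% = $1,885.50
Fee: $28,440.00 + $32,602.50 + $19,237.50 + $8,840.00 + $1,885.50 = $91,005.50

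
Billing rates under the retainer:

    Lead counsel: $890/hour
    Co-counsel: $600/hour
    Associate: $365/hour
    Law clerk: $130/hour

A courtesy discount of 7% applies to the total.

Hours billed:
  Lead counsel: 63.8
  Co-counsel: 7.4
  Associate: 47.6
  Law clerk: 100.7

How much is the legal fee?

$85,268.91

Lead counsel: 63.8 × $890 = $56,782.00
Co-counsel: 7.4 × $600 = $4,440.00
Associate: 47.6 × $365 = $17,374.00
Law clerk: 100.7 × $130 = $13,091.00
Subtotal: $91,687.00
Less 7% discount: −$6,418.09
Total: $91,687.00 − $6,418.09 = $85,268.91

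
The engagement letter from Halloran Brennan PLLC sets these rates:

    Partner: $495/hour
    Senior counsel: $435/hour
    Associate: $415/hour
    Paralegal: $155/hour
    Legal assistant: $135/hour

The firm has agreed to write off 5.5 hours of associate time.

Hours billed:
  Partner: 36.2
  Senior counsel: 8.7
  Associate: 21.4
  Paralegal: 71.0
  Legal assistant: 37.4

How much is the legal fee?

$44,356.00

Partner: 36.2 × $495 = $17,919.00
Senior counsel: 8.7 × $435 = $3,784.50
Associate: 21.4 × $415 = $8,881.00
Paralegal: 71.0 × $155 = $11,005.00
Legal assistant: 37.4 × $135 = $5,049.00
Subtotal: $46,638.50
Write-off: 5.5 × $415 = $2,282.50
Total: $46,638.50 − $2,282.50 = $44,356.00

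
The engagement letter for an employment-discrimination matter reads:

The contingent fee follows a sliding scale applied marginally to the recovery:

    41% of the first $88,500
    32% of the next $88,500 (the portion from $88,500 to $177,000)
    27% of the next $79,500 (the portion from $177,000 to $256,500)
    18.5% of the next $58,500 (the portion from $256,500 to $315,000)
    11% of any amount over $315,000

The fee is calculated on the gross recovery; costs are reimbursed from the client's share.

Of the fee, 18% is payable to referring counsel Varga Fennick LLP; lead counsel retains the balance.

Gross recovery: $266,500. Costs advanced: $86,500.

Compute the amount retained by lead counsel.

$72,094.40

Fee base is the gross recovery, $266,500; costs are reimbursed separately.
First $88,500 at 41% = $36,285.00
Next $88,500 at 32% = $28,320.00
Next $79,500 at 27% = $21,465.00
Remaining $10,000 at 18.5% = $1,850.00
Fee: $36,285.00 + $28,320.00 + $21,465.00 + $1,850.00 = $87,920.00
Referral share: 18% of $87,920.00 = $15,825.60; lead counsel retains $87,920.00 − $15,825.60 = $72,094.40.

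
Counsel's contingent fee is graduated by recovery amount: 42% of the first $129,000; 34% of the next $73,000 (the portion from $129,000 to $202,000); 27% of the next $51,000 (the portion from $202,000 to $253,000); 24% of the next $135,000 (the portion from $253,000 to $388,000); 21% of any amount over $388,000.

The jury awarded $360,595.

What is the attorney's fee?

$118,592.80

First $129,000 at 42% = $54,180.00
Next $73,000 at 34% = $24,820.00
Next $51,000 at 27% = $13,770.00
Remaining $107,595 at 24% = $25,822.80
Fee: $54,180.00 + $24,820.00 + $13,770.00 + $25,822.80 = $118,592.80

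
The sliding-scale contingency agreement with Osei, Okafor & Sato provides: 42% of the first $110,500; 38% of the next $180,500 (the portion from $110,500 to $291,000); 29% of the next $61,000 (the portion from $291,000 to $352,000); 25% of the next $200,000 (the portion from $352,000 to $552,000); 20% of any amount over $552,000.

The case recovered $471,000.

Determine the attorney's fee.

First $110,500 at 42% = $46,410.00
Next $180,500 at 38% = $68,590.00
Next $61,000 at 29% = $17,690.00
Remaining $119,000 at 25% = $29,750.00
Fee: $46,410.00 + $68,590.00 + $17,690.00 + $29,750.00 = $162,440.00

$162,440.00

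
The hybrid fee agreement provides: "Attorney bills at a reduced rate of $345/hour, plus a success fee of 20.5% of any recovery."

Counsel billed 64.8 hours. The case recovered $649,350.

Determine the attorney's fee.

Hourly: 64.8 × $345 = $22,356.00
Success fee: 20.5% of $649,350 = $133,116.75
Total: $22,356.00 + $133,116.75 = $155,472.75

$155,472.75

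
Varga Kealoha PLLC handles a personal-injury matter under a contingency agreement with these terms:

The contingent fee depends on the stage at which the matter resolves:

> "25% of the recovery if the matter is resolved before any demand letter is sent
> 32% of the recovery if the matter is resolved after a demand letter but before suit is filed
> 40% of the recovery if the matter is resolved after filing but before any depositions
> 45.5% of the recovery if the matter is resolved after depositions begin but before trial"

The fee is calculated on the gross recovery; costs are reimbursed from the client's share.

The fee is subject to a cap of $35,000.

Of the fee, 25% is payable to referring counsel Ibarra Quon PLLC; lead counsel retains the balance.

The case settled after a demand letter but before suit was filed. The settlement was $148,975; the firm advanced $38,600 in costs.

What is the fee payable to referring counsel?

$8,750.00

Fee base is the gross recovery, $148,975; costs are reimbursed separately.
The matter settled after a demand letter but before suit was filed, so the 32% rate applies.
$148,975 × 32% = $47,672.00
$47,672.00 exceeds the $35,000 cap, so the fee is capped at $35,000.00.
Referral share: 25% of $35,000.00 = $8,750.00; lead counsel retains $35,000.00 − $8,750.00 = $26,250.00.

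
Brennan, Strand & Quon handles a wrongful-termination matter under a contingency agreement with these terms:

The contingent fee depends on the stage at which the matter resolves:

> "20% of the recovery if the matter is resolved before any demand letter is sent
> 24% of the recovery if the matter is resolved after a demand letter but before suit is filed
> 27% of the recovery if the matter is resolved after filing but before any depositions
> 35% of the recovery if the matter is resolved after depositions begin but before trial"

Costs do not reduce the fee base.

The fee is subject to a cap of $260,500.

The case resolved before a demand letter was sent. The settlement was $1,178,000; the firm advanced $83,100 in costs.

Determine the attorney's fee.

$235,600.00

Fee base is the gross recovery, $1,178,000; costs are reimbursed separately.
The matter resolved before a demand letter was sent, so the 20% rate applies.
$1,178,000 × 20% = $235,600.00
$235,600.00 is under the $260,500 cap.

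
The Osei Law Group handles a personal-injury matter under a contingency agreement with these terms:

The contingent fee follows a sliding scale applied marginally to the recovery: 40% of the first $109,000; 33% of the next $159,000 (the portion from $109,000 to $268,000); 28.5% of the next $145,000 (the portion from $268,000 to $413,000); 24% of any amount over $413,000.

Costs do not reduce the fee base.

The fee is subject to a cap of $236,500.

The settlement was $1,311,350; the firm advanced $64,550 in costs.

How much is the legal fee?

$236,500.00

Fee base is the gross recovery, $1,311,350; costs are reimbursed separately.
First $109,000 at 40% = $43,600.00
Next $159,000 at 33% = $52,470.00
Next $145,000 at 28.5% = $41,325.00
Remaining $898,350 at 24% = $215,604.00
Fee: $43,600.00 + $52,470.00 + $41,325.00 + $215,604.00 = $352,999.00
$352,999.00 exceeds the $236,500 cap, so the fee is capped at $236,500.00.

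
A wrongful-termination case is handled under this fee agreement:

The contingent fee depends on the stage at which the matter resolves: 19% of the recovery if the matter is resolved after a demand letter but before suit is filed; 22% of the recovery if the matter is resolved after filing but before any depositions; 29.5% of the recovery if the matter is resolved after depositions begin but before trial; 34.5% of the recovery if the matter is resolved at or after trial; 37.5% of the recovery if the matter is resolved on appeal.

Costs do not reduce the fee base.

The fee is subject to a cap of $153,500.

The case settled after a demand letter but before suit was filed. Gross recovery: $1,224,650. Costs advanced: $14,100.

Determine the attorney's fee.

$153,500.00

Fee base is the gross recovery, $1,224,650; costs are reimbursed separately.
The matter settled after a demand letter but before suit was filed, so the 19% rate applies.
$1,224,650 × 19% = $232,683.50
$232,683.50 exceeds the $153,500 cap, so the fee is capped at $153,500.00.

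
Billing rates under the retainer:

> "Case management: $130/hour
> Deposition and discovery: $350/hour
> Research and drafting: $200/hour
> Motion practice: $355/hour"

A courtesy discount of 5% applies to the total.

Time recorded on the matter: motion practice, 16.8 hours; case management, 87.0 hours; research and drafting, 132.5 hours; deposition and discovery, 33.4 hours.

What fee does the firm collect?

$52,690.80

Case management: 87.0 × $130 = $11,310.00
Deposition and discovery: 33.4 × $350 = $11,690.00
Research and drafting: 132.5 × $200 = $26,500.00
Motion practice: 16.8 × $355 = $5,964.00
Subtotal: $55,464.00
Less 5% discount: −$2,773.20
Total: $55,464.00 − $2,773.20 = $52,690.80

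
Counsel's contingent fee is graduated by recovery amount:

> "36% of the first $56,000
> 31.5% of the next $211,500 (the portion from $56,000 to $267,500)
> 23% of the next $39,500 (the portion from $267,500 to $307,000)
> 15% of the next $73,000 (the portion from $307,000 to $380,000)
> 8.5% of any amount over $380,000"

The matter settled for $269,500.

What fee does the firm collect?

$87,242.50

First $56,000 at 36% = $20,160.00
Next $211,500 at 31.5% = $66,622.50
Remaining $2,000 at 23% = $460.00
Fee: $20,160.00 + $66,622.50 + $460.00 = $87,242.50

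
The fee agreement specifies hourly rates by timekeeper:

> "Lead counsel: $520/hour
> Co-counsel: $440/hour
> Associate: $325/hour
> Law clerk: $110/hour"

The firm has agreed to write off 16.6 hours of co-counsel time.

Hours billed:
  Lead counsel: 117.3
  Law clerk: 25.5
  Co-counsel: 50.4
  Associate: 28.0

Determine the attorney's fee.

$87,773.00

Lead counsel: 117.3 × $520 = $60,996.00
Co-counsel: 50.4 × $440 = $22,176.00
Associate: 28.0 × $325 = $9,100.00
Law clerk: 25.5 × $110 = $2,805.00
Subtotal: $95,077.00
Write-off: 16.6 × $440 = $7,304.00
Total: $95,077.00 − $7,304.00 = $87,773.00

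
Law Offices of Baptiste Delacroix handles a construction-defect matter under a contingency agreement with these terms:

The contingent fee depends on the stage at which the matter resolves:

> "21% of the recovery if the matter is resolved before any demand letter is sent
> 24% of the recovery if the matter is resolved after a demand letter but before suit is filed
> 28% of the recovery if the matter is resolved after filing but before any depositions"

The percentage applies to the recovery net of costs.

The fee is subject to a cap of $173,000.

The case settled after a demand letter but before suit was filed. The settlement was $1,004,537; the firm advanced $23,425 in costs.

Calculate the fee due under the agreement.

$173,000.00

Fee base (net of costs): $1,004,537 − $23,425 = $981,112
The matter settled after a demand letter but before suit was filed, so the 24% rate applies.
$981,112 × 24% = $235,466.88
$235,466.88 exceeds the $173,000 cap, so the fee is capped at $173,000.00.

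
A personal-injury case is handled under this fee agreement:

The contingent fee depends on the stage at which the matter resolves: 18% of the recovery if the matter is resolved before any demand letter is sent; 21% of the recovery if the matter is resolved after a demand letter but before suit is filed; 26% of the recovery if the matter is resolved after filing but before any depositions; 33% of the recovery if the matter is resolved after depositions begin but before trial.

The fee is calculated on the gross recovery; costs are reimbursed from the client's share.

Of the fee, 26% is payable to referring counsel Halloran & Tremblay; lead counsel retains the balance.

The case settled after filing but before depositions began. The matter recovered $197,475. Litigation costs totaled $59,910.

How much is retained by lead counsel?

Fee base is the gross recovery, $197,475; costs are reimbursed separately.
The matter settled after filing but before depositions began, so the 26% rate applies.
$197,475 × 26% = $51,343.50
Referral share: 26% of $51,343.50 = $13,349.31; lead counsel retains $51,343.50 − $13,349.31 = $37,994.19.

$37,994.19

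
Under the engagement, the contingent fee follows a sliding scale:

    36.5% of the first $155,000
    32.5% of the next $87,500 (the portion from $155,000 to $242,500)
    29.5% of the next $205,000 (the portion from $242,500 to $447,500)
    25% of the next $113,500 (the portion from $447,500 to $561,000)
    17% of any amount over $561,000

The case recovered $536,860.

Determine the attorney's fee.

First $155,000 at 36.5% = $56,575.00
Next $87,500 at 32.5% = $28,437.50
Next $205,000 at 29.5% = $60,475.00
Remaining $89,360 at 25% = $22,340.00
Fee: $56,575.00 + $28,437.50 + $60,475.00 + $22,340.00 = $167,827.50

$167,827.50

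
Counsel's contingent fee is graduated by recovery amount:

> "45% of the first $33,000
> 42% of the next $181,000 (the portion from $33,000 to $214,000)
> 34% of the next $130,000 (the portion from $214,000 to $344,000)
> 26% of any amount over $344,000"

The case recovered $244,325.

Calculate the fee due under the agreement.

$101,180.50

First $33,000 at 45% = $14,850.00
Next $181,000 at 42% = $76,020.00
Remaining $30,325 at 34% = $10,310.50
Fee: $14,850.00 + $76,020.00 + $10,310.50 = $101,180.50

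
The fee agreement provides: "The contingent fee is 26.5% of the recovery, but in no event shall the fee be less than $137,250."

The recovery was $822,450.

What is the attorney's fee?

26.5% of $822,450 = $217,949.25
That exceeds the $137,250 minimum.

$217,949.25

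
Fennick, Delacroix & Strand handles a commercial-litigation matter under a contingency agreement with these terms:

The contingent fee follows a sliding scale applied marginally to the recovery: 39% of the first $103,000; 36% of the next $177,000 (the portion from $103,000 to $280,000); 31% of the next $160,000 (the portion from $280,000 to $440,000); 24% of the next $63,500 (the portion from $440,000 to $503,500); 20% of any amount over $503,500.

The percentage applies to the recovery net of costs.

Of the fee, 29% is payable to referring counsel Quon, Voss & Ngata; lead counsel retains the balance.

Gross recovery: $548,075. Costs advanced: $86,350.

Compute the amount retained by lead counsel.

$112,679.84

Fee base (net of costs): $548,075 − $86,350 = $461,725
First $103,000 at 39% = $40,170.00
Next $177,000 at 36% = $63,720.00
Next $160,000 at 31% = $49,600.00
Remaining $21,725 at 24% = $5,214.00
Fee: $40,170.00 + $63,720.00 + $49,600.00 + $5,214.00 = $158,704.00
Referral share: 29% of $158,704.00 = $46,024.16; lead counsel retains $158,704.00 − $46,024.16 = $112,679.84.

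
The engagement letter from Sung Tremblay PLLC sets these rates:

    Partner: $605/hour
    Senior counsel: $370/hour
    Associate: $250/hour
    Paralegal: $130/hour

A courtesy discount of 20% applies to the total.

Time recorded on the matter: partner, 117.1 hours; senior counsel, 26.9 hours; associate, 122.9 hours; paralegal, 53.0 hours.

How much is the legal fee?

Partner: 117.1 × $605 = $70,845.50
Senior counsel: 26.9 × $370 = $9,953.00
Associate: 122.9 × $250 = $30,725.00
Paralegal: 53.0 × $130 = $6,890.00
Subtotal: $118,413.50
Less 20% discount: −$23,682.70
Total: $118,413.50 − $23,682.70 = $94,730.80

$94,730.80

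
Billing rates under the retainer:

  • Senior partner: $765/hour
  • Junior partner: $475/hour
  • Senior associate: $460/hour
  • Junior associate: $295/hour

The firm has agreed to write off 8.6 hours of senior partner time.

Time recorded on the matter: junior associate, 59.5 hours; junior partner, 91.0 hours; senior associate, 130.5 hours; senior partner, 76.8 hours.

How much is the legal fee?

Senior partner: 76.8 × $765 = $58,752.00
Junior partner: 91.0 × $475 = $43,225.00
Senior associate: 130.5 × $460 = $60,030.00
Junior associate: 59.5 × $295 = $17,552.50
Subtotal: $179,559.50
Write-off: 8.6 × $765 = $6,579.00
Total: $179,559.50 − $6,579.00 = $172,980.50

$172,980.50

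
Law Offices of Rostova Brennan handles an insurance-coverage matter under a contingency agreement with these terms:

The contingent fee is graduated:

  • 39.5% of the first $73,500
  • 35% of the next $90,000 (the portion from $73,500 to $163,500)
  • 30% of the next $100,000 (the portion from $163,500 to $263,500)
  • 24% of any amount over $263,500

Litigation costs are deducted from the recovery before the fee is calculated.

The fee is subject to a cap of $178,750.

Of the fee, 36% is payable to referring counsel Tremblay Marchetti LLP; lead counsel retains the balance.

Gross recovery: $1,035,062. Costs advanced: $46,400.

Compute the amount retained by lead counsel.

Fee base (net of costs): $1,035,062 − $46,400 = $988,662
First $73,500 at 39.5% = $29,032.50
Next $90,000 at 35% = $31,500.00
Next $100,000 at 30% = $30,000.00
Remaining $725,162 at 24% = $174,038.88
Fee: $29,032.50 + $31,500.00 + $30,000.00 + $174,038.88 = $264,571.38
$264,571.38 exceeds the $178,750 cap, so the fee is capped at $178,750.00.
Referral share: 36% of $178,750.00 = $64,350.00; lead counsel retains $178,750.00 − $64,350.00 = $114,400.00.

$114,400.00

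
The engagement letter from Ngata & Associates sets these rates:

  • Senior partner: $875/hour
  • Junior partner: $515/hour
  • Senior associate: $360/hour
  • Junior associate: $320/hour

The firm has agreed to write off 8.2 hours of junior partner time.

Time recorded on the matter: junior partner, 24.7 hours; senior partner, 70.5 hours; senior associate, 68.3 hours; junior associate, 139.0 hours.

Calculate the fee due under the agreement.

Senior partner: 70.5 × $875 = $61,687.50
Junior partner: 24.7 × $515 = $12,720.50
Senior associate: 68.3 × $360 = $24,588.00
Junior associate: 139.0 × $320 = $44,480.00
Subtotal: $143,476.00
Write-off: 8.2 × $515 = $4,223.00
Total: $143,476.00 − $4,223.00 = $139,253.00

$139,253.00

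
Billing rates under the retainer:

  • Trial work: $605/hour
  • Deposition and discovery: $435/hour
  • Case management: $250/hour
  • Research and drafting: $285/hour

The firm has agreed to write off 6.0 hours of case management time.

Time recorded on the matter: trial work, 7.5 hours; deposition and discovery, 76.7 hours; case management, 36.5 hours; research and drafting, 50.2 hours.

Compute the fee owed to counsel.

Trial work: 7.5 × $605 = $4,537.50
Deposition and discovery: 76.7 × $435 = $33,364.50
Case management: 36.5 × $250 = $9,125.00
Research and drafting: 50.2 × $285 = $14,307.00
Subtotal: $61,334.00
Write-off: 6.0 × $250 = $1,500.00
Total: $61,334.00 − $1,500.00 = $59,834.00

$59,834.00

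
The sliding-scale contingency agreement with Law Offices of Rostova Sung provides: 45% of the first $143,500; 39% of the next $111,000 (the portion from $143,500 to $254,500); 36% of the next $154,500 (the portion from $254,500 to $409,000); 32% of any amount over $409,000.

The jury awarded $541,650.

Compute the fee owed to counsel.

First $143,500 at 45% = $64,575.00
Next $111,000 at 39% = $43,290.00
Next $154,500 at 36% = $55,620.00
Remaining $132,650 at 32% = $42,448.00
Fee: $64,575.00 + $43,290.00 + $55,620.00 + $42,448.00 = $205,933.00

$205,933.00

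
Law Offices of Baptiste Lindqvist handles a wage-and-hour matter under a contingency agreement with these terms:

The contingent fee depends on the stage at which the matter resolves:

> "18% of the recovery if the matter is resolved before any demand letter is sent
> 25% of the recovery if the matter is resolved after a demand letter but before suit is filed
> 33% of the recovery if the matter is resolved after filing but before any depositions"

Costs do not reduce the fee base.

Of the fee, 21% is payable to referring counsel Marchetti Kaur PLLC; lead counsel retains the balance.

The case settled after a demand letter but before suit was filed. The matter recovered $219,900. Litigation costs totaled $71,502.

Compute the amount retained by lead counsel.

Fee base is the gross recovery, $219,900; costs are reimbursed separately.
The matter settled after a demand letter but before suit was filed, so the 25% rate applies.
$219,900 × 25% = $54,975.00
Referral share: 21% of $54,975.00 = $11,544.75; lead counsel retains $54,975.00 − $11,544.75 = $43,430.25.

$43,430.25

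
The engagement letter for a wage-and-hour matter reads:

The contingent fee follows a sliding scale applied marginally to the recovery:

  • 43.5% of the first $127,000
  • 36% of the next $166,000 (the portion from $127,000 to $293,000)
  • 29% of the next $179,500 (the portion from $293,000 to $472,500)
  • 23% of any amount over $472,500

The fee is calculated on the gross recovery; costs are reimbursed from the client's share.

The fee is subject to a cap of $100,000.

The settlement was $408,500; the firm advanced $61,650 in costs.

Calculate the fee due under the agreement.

$100,000.00

Fee base is the gross recovery, $408,500; costs are reimbursed separately.
First $127,000 at 43.5% = $55,245.00
Next $166,000 at 36% = $59,760.00
Remaining $115,500 at 29% = $33,495.00
Fee: $55,245.00 + $59,760.00 + $33,495.00 = $148,500.00
$148,500.00 exceeds the $100,000 cap, so the fee is capped at $100,000.00.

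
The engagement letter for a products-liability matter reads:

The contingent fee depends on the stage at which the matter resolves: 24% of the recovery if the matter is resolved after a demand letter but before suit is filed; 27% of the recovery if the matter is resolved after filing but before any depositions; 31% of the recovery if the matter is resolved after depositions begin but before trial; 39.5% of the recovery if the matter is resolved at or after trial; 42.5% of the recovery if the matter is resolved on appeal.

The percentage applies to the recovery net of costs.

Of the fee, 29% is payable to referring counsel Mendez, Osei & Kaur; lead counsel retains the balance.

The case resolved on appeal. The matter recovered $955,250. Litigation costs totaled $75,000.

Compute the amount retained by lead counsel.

Fee base (net of costs): $955,250 − $75,000 = $880,250
The matter resolved on appeal, so the 42.5% rate applies.
$880,250 × 42.5% = $374,106.25
Referral share: 29% of $374,106.25 = $108,490.81; lead counsel retains $374,106.25 − $108,490.81 = $265,615.44.

$265,615.44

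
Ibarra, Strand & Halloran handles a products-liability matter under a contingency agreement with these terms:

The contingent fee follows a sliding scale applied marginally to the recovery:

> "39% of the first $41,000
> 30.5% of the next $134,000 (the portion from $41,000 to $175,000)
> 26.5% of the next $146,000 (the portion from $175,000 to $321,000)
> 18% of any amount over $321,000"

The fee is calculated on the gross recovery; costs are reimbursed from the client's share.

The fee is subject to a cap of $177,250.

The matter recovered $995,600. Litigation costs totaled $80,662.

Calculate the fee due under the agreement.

$177,250.00

Fee base is the gross recovery, $995,600; costs are reimbursed separately.
First $41,000 at 39% = $15,990.00
Next $134,000 at 30.5% = $40,870.00
Next $146,000 at 26.5% = $38,690.00
Remaining $674,600 at 18% = $121,428.00
Fee: $15,990.00 + $40,870.00 + $38,690.00 + $121,428.00 = $216,978.00
$216,978.00 exceeds the $177,250 cap, so the fee is capped at $177,250.00.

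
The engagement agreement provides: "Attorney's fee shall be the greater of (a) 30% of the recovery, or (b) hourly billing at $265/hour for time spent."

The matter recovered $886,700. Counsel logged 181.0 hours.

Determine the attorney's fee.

$266,010.00

(a) 30% of $886,700 = $266,010.00
(b) 181.0 × $265 = $47,965.00
The greater is (a): $266,010.00.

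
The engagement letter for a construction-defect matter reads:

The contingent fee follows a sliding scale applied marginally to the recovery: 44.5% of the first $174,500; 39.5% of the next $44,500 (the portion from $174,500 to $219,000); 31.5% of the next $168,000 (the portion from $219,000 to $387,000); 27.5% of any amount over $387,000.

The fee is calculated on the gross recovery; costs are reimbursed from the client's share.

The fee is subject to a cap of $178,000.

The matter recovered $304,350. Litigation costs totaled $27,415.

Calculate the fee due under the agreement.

Fee base is the gross recovery, $304,350; costs are reimbursed separately.
First $174,500 at 44.5% = $77,652.50
Next $44,500 at 39.5% = $17,577.50
Remaining $85,350 at 31.5% = $26,885.25
Fee: $77,652.50 + $17,577.50 + $26,885.25 = $122,115.25
$122,115.25 is under the $178,000 cap.

$122,115.25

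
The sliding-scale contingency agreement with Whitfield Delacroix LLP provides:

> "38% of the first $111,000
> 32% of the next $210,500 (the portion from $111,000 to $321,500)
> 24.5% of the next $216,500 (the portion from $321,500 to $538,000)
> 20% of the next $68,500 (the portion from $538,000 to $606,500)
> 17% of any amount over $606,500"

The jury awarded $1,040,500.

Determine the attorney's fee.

First $111,000 at 38% = $42,180.00
Next $210,500 at 32% = $67,360.00
Next $216,500 at 24.5% = $53,042.50
Next $68,500 at 20% = $13,700.00
Remaining $434,000 at 17% = $73,780.00
Fee: $42,180.00 + $67,360.00 + $53,042.50 + $13,700.00 + $73,780.00 = $250,062.50

$250,062.50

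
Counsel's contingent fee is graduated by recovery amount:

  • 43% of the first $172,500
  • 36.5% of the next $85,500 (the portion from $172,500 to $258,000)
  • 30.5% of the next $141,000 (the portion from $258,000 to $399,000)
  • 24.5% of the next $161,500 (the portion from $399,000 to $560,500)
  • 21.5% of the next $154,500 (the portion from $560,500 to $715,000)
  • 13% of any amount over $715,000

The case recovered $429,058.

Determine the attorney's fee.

First $172,500 at 43% = $74,175.00
Next $85,500 at 36.5% = $31,207.50
Next $141,000 at 30.5% = $43,005.00
Remaining $30,058 at 24.5% = $7,364.21
Fee: $74,175.00 + $31,207.50 + $43,005.00 + $7,364.21 = $155,751.71

$155,751.71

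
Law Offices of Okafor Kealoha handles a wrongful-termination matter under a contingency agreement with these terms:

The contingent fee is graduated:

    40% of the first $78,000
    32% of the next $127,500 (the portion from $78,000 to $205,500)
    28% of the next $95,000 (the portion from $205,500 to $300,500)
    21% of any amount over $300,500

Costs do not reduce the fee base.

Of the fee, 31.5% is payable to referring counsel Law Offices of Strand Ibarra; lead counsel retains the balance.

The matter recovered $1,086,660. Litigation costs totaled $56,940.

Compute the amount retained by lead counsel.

Fee base is the gross recovery, $1,086,660; costs are reimbursed separately.
First $78,000 at 40% = $31,200.00
Next $127,500 at 32% = $40,800.00
Next $95,000 at 28% = $26,600.00
Remaining $786,160 at 21% = $165,093.60
Fee: $31,200.00 + $40,800.00 + $26,600.00 + $165,093.60 = $263,693.60
Referral share: 31.5% of $263,693.60 = $83,063.48; lead counsel retains $263,693.60 − $83,063.48 = $180,630.12.

$180,630.12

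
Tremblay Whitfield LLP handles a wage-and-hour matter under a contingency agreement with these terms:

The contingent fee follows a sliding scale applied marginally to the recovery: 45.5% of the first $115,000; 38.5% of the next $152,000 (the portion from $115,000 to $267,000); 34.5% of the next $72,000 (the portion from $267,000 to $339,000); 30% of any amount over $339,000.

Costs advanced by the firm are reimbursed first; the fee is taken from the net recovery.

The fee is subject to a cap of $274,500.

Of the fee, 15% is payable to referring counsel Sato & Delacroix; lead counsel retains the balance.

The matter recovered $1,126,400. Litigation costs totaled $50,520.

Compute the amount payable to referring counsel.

Fee base (net of costs): $1,126,400 − $50,520 = $1,075,880
First $115,000 at 45.5% = $52,325.00
Next $152,000 at 38.5% = $58,520.00
Next $72,000 at 34.5% = $24,840.00
Remaining $736,880 at 30% = $221,064.00
Fee: $52,325.00 + $58,520.00 + $24,840.00 + $221,064.00 = $356,749.00
$356,749.00 exceeds the $274,500 cap, so the fee is capped at $274,500.00.
Referral share: 15% of $274,500.00 = $41,175.00; lead counsel retains $274,500.00 − $41,175.00 = $233,325.00.

$41,175.00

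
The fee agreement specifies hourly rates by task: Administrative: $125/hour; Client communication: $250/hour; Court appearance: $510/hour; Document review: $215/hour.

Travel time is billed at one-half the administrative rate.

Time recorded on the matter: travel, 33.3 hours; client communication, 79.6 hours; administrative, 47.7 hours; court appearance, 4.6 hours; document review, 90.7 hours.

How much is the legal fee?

$49,790.25

Administrative: 47.7 × $125 = $5,962.50
Client communication: 79.6 × $250 = $19,900.00
Court appearance: 4.6 × $510 = $2,346.00
Document review: 90.7 × $215 = $19,500.50
Subtotal: $5,962.50 + $19,900.00 + $2,346.00 + $19,500.50 = $47,709.00
Travel: 33.3 × ($125 ÷ 2) = 33.3 × $62.50 = $2,081.25
Total: $47,709.00 + $2,081.25 = $49,790.25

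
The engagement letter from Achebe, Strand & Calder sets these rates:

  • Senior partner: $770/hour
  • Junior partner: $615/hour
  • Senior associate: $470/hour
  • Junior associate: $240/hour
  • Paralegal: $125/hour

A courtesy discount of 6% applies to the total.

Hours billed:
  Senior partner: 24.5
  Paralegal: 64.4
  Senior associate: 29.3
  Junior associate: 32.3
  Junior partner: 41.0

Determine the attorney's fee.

$69,233.82

Senior partner: 24.5 × $770 = $18,865.00
Junior partner: 41.0 × $615 = $25,215.00
Senior associate: 29.3 × $470 = $13,771.00
Junior associate: 32.3 × $240 = $7,752.00
Paralegal: 64.4 × $125 = $8,050.00
Subtotal: $73,653.00
Less 6% discount: −$4,419.18
Total: $73,653.00 − $4,419.18 = $69,233.82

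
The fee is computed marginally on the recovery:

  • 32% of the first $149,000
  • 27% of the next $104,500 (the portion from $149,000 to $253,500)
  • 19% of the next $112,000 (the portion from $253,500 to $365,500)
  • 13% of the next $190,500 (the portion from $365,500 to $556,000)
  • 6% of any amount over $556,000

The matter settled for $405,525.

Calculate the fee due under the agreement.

First $149,000 at 32% = $47,680.00
Next $104,500 at 27% = $28,215.00
Next $112,000 at 19% = $21,280.00
Remaining $40,025 at 13% = $5,203.25
Fee: $47,680.00 + $28,215.00 + $21,280.00 + $5,203.25 = $102,378.25

$102,378.25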